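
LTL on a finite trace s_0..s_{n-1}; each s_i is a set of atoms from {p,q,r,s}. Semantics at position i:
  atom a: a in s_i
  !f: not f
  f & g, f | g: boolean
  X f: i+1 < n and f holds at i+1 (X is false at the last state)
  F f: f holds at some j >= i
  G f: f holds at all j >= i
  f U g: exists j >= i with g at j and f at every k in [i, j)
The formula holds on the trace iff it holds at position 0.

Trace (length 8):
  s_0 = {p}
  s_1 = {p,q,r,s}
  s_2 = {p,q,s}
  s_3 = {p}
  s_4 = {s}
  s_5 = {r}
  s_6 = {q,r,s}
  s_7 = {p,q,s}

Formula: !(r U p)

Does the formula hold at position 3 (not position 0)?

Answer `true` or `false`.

Answer: false

Derivation:
s_0={p}: !(r U p)=False (r U p)=True r=False p=True
s_1={p,q,r,s}: !(r U p)=False (r U p)=True r=True p=True
s_2={p,q,s}: !(r U p)=False (r U p)=True r=False p=True
s_3={p}: !(r U p)=False (r U p)=True r=False p=True
s_4={s}: !(r U p)=True (r U p)=False r=False p=False
s_5={r}: !(r U p)=False (r U p)=True r=True p=False
s_6={q,r,s}: !(r U p)=False (r U p)=True r=True p=False
s_7={p,q,s}: !(r U p)=False (r U p)=True r=False p=True
Evaluating at position 3: result = False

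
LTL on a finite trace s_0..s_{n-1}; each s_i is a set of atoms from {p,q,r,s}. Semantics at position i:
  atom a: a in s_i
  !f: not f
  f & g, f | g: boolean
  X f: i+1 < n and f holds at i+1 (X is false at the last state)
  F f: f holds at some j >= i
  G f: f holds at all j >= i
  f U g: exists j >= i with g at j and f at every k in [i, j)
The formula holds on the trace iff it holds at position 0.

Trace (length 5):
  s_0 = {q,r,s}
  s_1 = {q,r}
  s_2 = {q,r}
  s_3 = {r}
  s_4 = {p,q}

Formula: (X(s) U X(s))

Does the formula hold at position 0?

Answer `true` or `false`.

s_0={q,r,s}: (X(s) U X(s))=False X(s)=False s=True
s_1={q,r}: (X(s) U X(s))=False X(s)=False s=False
s_2={q,r}: (X(s) U X(s))=False X(s)=False s=False
s_3={r}: (X(s) U X(s))=False X(s)=False s=False
s_4={p,q}: (X(s) U X(s))=False X(s)=False s=False

Answer: false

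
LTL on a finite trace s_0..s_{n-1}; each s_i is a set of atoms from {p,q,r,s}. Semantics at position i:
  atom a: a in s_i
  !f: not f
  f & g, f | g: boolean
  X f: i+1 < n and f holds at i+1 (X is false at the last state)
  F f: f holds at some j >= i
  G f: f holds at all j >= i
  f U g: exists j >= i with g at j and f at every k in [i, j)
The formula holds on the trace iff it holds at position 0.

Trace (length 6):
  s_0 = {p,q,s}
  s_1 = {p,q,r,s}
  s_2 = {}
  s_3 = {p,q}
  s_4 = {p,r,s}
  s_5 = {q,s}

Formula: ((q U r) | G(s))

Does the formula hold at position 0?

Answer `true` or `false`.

s_0={p,q,s}: ((q U r) | G(s))=True (q U r)=True q=True r=False G(s)=False s=True
s_1={p,q,r,s}: ((q U r) | G(s))=True (q U r)=True q=True r=True G(s)=False s=True
s_2={}: ((q U r) | G(s))=False (q U r)=False q=False r=False G(s)=False s=False
s_3={p,q}: ((q U r) | G(s))=True (q U r)=True q=True r=False G(s)=False s=False
s_4={p,r,s}: ((q U r) | G(s))=True (q U r)=True q=False r=True G(s)=True s=True
s_5={q,s}: ((q U r) | G(s))=True (q U r)=False q=True r=False G(s)=True s=True

Answer: true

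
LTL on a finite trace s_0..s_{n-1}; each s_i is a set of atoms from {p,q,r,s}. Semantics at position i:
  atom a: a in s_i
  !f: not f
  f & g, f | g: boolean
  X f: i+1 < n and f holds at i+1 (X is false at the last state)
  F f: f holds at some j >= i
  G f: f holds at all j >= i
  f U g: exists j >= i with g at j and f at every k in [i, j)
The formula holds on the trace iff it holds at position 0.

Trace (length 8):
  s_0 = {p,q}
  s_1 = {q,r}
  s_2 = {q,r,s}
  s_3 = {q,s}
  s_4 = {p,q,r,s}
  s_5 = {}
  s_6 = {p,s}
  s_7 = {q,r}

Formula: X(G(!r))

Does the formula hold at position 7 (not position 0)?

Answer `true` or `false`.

Answer: false

Derivation:
s_0={p,q}: X(G(!r))=False G(!r)=False !r=True r=False
s_1={q,r}: X(G(!r))=False G(!r)=False !r=False r=True
s_2={q,r,s}: X(G(!r))=False G(!r)=False !r=False r=True
s_3={q,s}: X(G(!r))=False G(!r)=False !r=True r=False
s_4={p,q,r,s}: X(G(!r))=False G(!r)=False !r=False r=True
s_5={}: X(G(!r))=False G(!r)=False !r=True r=False
s_6={p,s}: X(G(!r))=False G(!r)=False !r=True r=False
s_7={q,r}: X(G(!r))=False G(!r)=False !r=False r=True
Evaluating at position 7: result = False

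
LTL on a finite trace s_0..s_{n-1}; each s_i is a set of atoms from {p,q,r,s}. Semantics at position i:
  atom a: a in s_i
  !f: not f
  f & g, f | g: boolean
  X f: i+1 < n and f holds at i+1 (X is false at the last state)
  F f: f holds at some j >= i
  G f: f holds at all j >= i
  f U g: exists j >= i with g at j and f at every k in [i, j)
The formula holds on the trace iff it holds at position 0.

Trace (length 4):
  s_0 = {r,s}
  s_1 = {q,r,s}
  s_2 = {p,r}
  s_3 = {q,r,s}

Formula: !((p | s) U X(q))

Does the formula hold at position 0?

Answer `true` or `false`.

Answer: false

Derivation:
s_0={r,s}: !((p | s) U X(q))=False ((p | s) U X(q))=True (p | s)=True p=False s=True X(q)=True q=False
s_1={q,r,s}: !((p | s) U X(q))=False ((p | s) U X(q))=True (p | s)=True p=False s=True X(q)=False q=True
s_2={p,r}: !((p | s) U X(q))=False ((p | s) U X(q))=True (p | s)=True p=True s=False X(q)=True q=False
s_3={q,r,s}: !((p | s) U X(q))=True ((p | s) U X(q))=False (p | s)=True p=False s=True X(q)=False q=True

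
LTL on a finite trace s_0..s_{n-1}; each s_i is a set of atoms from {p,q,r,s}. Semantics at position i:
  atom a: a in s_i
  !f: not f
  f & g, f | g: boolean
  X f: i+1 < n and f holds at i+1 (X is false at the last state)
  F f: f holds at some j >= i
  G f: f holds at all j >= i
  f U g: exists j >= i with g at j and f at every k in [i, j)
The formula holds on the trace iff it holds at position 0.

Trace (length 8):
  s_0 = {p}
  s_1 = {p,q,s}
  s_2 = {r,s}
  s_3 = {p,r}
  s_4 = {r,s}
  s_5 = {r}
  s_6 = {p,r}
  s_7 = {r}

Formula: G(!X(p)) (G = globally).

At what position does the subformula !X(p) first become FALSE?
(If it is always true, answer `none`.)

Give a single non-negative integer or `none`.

s_0={p}: !X(p)=False X(p)=True p=True
s_1={p,q,s}: !X(p)=True X(p)=False p=True
s_2={r,s}: !X(p)=False X(p)=True p=False
s_3={p,r}: !X(p)=True X(p)=False p=True
s_4={r,s}: !X(p)=True X(p)=False p=False
s_5={r}: !X(p)=False X(p)=True p=False
s_6={p,r}: !X(p)=True X(p)=False p=True
s_7={r}: !X(p)=True X(p)=False p=False
G(!X(p)) holds globally = False
First violation at position 0.

Answer: 0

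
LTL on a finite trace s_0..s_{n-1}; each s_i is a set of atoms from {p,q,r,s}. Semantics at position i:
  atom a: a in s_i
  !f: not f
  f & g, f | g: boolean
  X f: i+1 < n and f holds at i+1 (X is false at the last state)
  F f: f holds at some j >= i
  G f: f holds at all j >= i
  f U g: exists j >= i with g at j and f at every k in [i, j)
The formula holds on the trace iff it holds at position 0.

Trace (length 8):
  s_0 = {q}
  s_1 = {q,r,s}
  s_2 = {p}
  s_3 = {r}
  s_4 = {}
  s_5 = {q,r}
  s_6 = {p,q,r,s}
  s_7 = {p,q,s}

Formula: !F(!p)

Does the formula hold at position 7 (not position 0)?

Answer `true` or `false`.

s_0={q}: !F(!p)=False F(!p)=True !p=True p=False
s_1={q,r,s}: !F(!p)=False F(!p)=True !p=True p=False
s_2={p}: !F(!p)=False F(!p)=True !p=False p=True
s_3={r}: !F(!p)=False F(!p)=True !p=True p=False
s_4={}: !F(!p)=False F(!p)=True !p=True p=False
s_5={q,r}: !F(!p)=False F(!p)=True !p=True p=False
s_6={p,q,r,s}: !F(!p)=True F(!p)=False !p=False p=True
s_7={p,q,s}: !F(!p)=True F(!p)=False !p=False p=True
Evaluating at position 7: result = True

Answer: true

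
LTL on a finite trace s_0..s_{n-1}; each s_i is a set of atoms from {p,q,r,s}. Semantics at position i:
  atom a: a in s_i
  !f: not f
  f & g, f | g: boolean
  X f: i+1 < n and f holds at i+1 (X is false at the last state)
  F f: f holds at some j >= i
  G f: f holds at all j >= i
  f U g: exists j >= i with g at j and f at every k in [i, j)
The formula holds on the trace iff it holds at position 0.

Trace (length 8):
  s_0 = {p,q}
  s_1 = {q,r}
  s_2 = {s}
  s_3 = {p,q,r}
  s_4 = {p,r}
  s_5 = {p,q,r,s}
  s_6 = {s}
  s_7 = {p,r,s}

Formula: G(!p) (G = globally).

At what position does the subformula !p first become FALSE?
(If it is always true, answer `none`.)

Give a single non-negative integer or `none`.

Answer: 0

Derivation:
s_0={p,q}: !p=False p=True
s_1={q,r}: !p=True p=False
s_2={s}: !p=True p=False
s_3={p,q,r}: !p=False p=True
s_4={p,r}: !p=False p=True
s_5={p,q,r,s}: !p=False p=True
s_6={s}: !p=True p=False
s_7={p,r,s}: !p=False p=True
G(!p) holds globally = False
First violation at position 0.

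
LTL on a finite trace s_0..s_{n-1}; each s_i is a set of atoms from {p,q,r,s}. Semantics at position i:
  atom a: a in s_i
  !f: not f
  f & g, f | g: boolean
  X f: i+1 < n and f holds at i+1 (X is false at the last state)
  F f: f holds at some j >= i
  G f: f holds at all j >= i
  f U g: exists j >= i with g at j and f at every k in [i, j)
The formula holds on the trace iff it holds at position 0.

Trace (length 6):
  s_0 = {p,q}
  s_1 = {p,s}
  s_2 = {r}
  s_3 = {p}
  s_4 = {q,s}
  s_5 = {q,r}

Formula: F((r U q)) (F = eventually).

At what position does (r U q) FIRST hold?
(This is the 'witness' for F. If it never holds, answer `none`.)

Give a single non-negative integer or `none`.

Answer: 0

Derivation:
s_0={p,q}: (r U q)=True r=False q=True
s_1={p,s}: (r U q)=False r=False q=False
s_2={r}: (r U q)=False r=True q=False
s_3={p}: (r U q)=False r=False q=False
s_4={q,s}: (r U q)=True r=False q=True
s_5={q,r}: (r U q)=True r=True q=True
F((r U q)) holds; first witness at position 0.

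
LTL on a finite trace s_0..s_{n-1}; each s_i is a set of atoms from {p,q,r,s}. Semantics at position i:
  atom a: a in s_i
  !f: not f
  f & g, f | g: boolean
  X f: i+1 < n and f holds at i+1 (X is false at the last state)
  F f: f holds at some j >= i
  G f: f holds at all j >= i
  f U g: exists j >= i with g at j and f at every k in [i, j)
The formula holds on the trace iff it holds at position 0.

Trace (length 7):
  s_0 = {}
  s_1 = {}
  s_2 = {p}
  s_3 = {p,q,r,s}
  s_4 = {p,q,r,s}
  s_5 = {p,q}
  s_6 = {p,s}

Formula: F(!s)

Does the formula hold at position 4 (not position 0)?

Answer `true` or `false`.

s_0={}: F(!s)=True !s=True s=False
s_1={}: F(!s)=True !s=True s=False
s_2={p}: F(!s)=True !s=True s=False
s_3={p,q,r,s}: F(!s)=True !s=False s=True
s_4={p,q,r,s}: F(!s)=True !s=False s=True
s_5={p,q}: F(!s)=True !s=True s=False
s_6={p,s}: F(!s)=False !s=False s=True
Evaluating at position 4: result = True

Answer: true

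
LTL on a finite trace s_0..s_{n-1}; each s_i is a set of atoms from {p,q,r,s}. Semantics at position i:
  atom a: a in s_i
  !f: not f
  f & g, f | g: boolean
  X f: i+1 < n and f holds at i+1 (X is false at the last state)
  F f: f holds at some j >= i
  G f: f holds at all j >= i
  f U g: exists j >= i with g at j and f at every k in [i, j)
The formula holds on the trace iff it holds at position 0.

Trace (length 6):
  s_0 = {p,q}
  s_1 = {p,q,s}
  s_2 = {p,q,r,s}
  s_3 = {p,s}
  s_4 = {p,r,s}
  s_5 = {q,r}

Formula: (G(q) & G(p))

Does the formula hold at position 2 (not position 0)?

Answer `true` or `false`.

s_0={p,q}: (G(q) & G(p))=False G(q)=False q=True G(p)=False p=True
s_1={p,q,s}: (G(q) & G(p))=False G(q)=False q=True G(p)=False p=True
s_2={p,q,r,s}: (G(q) & G(p))=False G(q)=False q=True G(p)=False p=True
s_3={p,s}: (G(q) & G(p))=False G(q)=False q=False G(p)=False p=True
s_4={p,r,s}: (G(q) & G(p))=False G(q)=False q=False G(p)=False p=True
s_5={q,r}: (G(q) & G(p))=False G(q)=True q=True G(p)=False p=False
Evaluating at position 2: result = False

Answer: false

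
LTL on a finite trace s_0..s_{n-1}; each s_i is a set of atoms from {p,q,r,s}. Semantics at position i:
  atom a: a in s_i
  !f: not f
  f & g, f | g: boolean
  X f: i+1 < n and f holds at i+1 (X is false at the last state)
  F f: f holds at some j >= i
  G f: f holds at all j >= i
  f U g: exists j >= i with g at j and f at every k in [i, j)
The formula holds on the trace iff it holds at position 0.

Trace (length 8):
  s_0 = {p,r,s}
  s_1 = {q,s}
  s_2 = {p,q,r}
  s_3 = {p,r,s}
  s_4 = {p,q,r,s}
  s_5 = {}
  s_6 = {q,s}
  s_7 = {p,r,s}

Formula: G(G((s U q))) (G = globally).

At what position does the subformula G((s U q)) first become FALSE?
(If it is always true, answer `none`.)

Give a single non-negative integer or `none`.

Answer: 0

Derivation:
s_0={p,r,s}: G((s U q))=False (s U q)=True s=True q=False
s_1={q,s}: G((s U q))=False (s U q)=True s=True q=True
s_2={p,q,r}: G((s U q))=False (s U q)=True s=False q=True
s_3={p,r,s}: G((s U q))=False (s U q)=True s=True q=False
s_4={p,q,r,s}: G((s U q))=False (s U q)=True s=True q=True
s_5={}: G((s U q))=False (s U q)=False s=False q=False
s_6={q,s}: G((s U q))=False (s U q)=True s=True q=True
s_7={p,r,s}: G((s U q))=False (s U q)=False s=True q=False
G(G((s U q))) holds globally = False
First violation at position 0.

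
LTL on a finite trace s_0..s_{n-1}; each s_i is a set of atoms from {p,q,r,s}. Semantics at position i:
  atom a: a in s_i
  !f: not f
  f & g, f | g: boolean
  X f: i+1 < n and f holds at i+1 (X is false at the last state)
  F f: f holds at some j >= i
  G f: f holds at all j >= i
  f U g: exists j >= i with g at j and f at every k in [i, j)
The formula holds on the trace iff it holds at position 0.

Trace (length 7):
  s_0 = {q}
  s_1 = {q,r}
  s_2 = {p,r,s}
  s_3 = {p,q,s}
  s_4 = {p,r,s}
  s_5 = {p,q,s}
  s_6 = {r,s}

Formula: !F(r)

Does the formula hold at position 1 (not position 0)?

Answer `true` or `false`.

Answer: false

Derivation:
s_0={q}: !F(r)=False F(r)=True r=False
s_1={q,r}: !F(r)=False F(r)=True r=True
s_2={p,r,s}: !F(r)=False F(r)=True r=True
s_3={p,q,s}: !F(r)=False F(r)=True r=False
s_4={p,r,s}: !F(r)=False F(r)=True r=True
s_5={p,q,s}: !F(r)=False F(r)=True r=False
s_6={r,s}: !F(r)=False F(r)=True r=True
Evaluating at position 1: result = False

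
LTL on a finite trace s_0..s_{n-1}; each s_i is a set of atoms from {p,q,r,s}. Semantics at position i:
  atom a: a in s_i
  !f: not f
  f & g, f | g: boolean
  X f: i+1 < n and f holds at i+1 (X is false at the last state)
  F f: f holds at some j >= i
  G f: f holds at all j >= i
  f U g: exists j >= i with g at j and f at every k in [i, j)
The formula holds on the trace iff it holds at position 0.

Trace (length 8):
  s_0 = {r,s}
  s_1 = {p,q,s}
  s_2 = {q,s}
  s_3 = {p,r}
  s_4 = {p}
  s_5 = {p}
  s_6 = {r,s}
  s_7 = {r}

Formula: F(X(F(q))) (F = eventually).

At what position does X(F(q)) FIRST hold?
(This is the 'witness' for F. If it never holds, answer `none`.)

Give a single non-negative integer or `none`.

s_0={r,s}: X(F(q))=True F(q)=True q=False
s_1={p,q,s}: X(F(q))=True F(q)=True q=True
s_2={q,s}: X(F(q))=False F(q)=True q=True
s_3={p,r}: X(F(q))=False F(q)=False q=False
s_4={p}: X(F(q))=False F(q)=False q=False
s_5={p}: X(F(q))=False F(q)=False q=False
s_6={r,s}: X(F(q))=False F(q)=False q=False
s_7={r}: X(F(q))=False F(q)=False q=False
F(X(F(q))) holds; first witness at position 0.

Answer: 0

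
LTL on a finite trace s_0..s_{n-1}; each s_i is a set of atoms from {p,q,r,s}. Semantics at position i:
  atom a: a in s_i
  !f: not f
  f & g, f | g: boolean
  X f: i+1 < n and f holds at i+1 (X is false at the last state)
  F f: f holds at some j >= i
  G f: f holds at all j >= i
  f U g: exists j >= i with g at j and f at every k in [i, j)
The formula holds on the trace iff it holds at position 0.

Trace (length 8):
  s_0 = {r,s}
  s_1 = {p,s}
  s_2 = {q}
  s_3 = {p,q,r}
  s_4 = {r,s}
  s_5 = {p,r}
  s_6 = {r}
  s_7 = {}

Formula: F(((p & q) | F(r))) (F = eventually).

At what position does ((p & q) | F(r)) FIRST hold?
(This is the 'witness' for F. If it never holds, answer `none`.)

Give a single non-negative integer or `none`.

s_0={r,s}: ((p & q) | F(r))=True (p & q)=False p=False q=False F(r)=True r=True
s_1={p,s}: ((p & q) | F(r))=True (p & q)=False p=True q=False F(r)=True r=False
s_2={q}: ((p & q) | F(r))=True (p & q)=False p=False q=True F(r)=True r=False
s_3={p,q,r}: ((p & q) | F(r))=True (p & q)=True p=True q=True F(r)=True r=True
s_4={r,s}: ((p & q) | F(r))=True (p & q)=False p=False q=False F(r)=True r=True
s_5={p,r}: ((p & q) | F(r))=True (p & q)=False p=True q=False F(r)=True r=True
s_6={r}: ((p & q) | F(r))=True (p & q)=False p=False q=False F(r)=True r=True
s_7={}: ((p & q) | F(r))=False (p & q)=False p=False q=False F(r)=False r=False
F(((p & q) | F(r))) holds; first witness at position 0.

Answer: 0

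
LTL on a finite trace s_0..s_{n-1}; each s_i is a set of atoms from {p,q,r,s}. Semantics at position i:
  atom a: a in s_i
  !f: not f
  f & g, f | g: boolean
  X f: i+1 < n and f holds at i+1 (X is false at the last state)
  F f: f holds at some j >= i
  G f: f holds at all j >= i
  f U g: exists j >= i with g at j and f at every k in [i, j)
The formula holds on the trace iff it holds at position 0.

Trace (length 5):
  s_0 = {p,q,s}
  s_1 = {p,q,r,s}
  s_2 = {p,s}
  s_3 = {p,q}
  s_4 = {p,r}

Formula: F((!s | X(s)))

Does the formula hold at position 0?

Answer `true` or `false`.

Answer: true

Derivation:
s_0={p,q,s}: F((!s | X(s)))=True (!s | X(s))=True !s=False s=True X(s)=True
s_1={p,q,r,s}: F((!s | X(s)))=True (!s | X(s))=True !s=False s=True X(s)=True
s_2={p,s}: F((!s | X(s)))=True (!s | X(s))=False !s=False s=True X(s)=False
s_3={p,q}: F((!s | X(s)))=True (!s | X(s))=True !s=True s=False X(s)=False
s_4={p,r}: F((!s | X(s)))=True (!s | X(s))=True !s=True s=False X(s)=False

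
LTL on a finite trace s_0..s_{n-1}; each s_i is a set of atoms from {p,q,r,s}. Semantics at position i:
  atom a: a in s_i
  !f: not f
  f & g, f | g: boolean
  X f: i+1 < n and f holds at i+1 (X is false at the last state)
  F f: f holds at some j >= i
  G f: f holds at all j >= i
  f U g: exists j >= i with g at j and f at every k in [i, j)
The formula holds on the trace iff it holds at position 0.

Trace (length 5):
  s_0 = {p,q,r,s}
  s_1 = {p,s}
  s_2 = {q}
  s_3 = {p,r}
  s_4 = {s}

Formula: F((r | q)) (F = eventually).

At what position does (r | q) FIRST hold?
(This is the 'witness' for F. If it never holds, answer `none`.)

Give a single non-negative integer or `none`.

s_0={p,q,r,s}: (r | q)=True r=True q=True
s_1={p,s}: (r | q)=False r=False q=False
s_2={q}: (r | q)=True r=False q=True
s_3={p,r}: (r | q)=True r=True q=False
s_4={s}: (r | q)=False r=False q=False
F((r | q)) holds; first witness at position 0.

Answer: 0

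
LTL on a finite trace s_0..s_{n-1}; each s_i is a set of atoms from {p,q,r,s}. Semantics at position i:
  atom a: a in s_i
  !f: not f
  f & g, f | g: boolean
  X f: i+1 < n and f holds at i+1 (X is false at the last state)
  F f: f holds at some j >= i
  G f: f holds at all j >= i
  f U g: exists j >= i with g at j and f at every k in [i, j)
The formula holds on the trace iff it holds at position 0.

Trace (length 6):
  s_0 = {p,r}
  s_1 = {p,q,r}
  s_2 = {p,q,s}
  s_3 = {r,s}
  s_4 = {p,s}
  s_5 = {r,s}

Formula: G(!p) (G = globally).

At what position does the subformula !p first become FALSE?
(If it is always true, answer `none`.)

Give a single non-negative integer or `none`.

s_0={p,r}: !p=False p=True
s_1={p,q,r}: !p=False p=True
s_2={p,q,s}: !p=False p=True
s_3={r,s}: !p=True p=False
s_4={p,s}: !p=False p=True
s_5={r,s}: !p=True p=False
G(!p) holds globally = False
First violation at position 0.

Answer: 0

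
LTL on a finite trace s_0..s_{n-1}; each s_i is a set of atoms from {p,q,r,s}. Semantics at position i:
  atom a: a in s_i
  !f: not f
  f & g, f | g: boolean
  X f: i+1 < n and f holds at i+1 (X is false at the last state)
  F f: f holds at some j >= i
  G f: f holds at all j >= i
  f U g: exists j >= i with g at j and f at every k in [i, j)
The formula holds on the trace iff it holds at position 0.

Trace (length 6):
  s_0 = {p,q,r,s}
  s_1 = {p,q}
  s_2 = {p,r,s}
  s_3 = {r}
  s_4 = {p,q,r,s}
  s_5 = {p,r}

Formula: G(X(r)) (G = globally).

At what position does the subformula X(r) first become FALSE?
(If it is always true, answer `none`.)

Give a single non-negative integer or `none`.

s_0={p,q,r,s}: X(r)=False r=True
s_1={p,q}: X(r)=True r=False
s_2={p,r,s}: X(r)=True r=True
s_3={r}: X(r)=True r=True
s_4={p,q,r,s}: X(r)=True r=True
s_5={p,r}: X(r)=False r=True
G(X(r)) holds globally = False
First violation at position 0.

Answer: 0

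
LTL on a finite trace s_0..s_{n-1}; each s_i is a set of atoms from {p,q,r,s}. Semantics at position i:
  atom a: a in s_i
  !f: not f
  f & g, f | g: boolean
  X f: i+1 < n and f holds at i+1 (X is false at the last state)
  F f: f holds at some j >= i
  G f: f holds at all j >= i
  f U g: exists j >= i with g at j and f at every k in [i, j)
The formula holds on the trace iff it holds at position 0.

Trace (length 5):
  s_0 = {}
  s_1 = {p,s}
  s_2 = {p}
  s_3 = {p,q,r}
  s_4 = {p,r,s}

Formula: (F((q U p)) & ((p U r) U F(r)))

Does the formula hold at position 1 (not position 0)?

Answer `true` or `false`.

Answer: true

Derivation:
s_0={}: (F((q U p)) & ((p U r) U F(r)))=True F((q U p))=True (q U p)=False q=False p=False ((p U r) U F(r))=True (p U r)=False r=False F(r)=True
s_1={p,s}: (F((q U p)) & ((p U r) U F(r)))=True F((q U p))=True (q U p)=True q=False p=True ((p U r) U F(r))=True (p U r)=True r=False F(r)=True
s_2={p}: (F((q U p)) & ((p U r) U F(r)))=True F((q U p))=True (q U p)=True q=False p=True ((p U r) U F(r))=True (p U r)=True r=False F(r)=True
s_3={p,q,r}: (F((q U p)) & ((p U r) U F(r)))=True F((q U p))=True (q U p)=True q=True p=True ((p U r) U F(r))=True (p U r)=True r=True F(r)=True
s_4={p,r,s}: (F((q U p)) & ((p U r) U F(r)))=True F((q U p))=True (q U p)=True q=False p=True ((p U r) U F(r))=True (p U r)=True r=True F(r)=True
Evaluating at position 1: result = True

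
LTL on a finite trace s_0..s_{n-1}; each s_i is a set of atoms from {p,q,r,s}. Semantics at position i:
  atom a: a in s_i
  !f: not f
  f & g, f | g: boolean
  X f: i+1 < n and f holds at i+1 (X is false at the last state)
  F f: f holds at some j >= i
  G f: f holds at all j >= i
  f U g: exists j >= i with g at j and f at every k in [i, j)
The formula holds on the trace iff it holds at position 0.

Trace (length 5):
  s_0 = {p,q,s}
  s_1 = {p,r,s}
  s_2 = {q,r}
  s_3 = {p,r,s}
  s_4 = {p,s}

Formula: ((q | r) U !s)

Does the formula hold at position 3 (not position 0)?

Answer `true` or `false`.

Answer: false

Derivation:
s_0={p,q,s}: ((q | r) U !s)=True (q | r)=True q=True r=False !s=False s=True
s_1={p,r,s}: ((q | r) U !s)=True (q | r)=True q=False r=True !s=False s=True
s_2={q,r}: ((q | r) U !s)=True (q | r)=True q=True r=True !s=True s=False
s_3={p,r,s}: ((q | r) U !s)=False (q | r)=True q=False r=True !s=False s=True
s_4={p,s}: ((q | r) U !s)=False (q | r)=False q=False r=False !s=False s=True
Evaluating at position 3: result = False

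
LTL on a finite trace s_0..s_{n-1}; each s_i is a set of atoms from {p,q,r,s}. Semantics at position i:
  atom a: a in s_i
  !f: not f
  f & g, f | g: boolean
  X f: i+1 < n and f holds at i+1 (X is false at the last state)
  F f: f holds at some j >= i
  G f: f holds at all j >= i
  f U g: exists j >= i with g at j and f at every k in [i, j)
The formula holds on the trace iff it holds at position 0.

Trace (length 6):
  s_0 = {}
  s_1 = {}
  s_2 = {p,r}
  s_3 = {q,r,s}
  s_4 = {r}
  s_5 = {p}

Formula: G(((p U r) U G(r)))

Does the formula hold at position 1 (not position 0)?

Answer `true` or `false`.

Answer: false

Derivation:
s_0={}: G(((p U r) U G(r)))=False ((p U r) U G(r))=False (p U r)=False p=False r=False G(r)=False
s_1={}: G(((p U r) U G(r)))=False ((p U r) U G(r))=False (p U r)=False p=False r=False G(r)=False
s_2={p,r}: G(((p U r) U G(r)))=False ((p U r) U G(r))=False (p U r)=True p=True r=True G(r)=False
s_3={q,r,s}: G(((p U r) U G(r)))=False ((p U r) U G(r))=False (p U r)=True p=False r=True G(r)=False
s_4={r}: G(((p U r) U G(r)))=False ((p U r) U G(r))=False (p U r)=True p=False r=True G(r)=False
s_5={p}: G(((p U r) U G(r)))=False ((p U r) U G(r))=False (p U r)=False p=True r=False G(r)=False
Evaluating at position 1: result = False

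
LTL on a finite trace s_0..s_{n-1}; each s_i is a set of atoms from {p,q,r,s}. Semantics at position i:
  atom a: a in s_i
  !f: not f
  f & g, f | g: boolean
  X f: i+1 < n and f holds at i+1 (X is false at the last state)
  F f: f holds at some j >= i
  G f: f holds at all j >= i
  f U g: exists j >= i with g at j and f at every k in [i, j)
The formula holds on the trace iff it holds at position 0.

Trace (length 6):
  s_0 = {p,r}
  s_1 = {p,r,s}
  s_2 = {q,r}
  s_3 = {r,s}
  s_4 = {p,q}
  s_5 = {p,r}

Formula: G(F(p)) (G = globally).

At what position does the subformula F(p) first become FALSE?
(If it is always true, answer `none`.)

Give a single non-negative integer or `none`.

Answer: none

Derivation:
s_0={p,r}: F(p)=True p=True
s_1={p,r,s}: F(p)=True p=True
s_2={q,r}: F(p)=True p=False
s_3={r,s}: F(p)=True p=False
s_4={p,q}: F(p)=True p=True
s_5={p,r}: F(p)=True p=True
G(F(p)) holds globally = True
No violation — formula holds at every position.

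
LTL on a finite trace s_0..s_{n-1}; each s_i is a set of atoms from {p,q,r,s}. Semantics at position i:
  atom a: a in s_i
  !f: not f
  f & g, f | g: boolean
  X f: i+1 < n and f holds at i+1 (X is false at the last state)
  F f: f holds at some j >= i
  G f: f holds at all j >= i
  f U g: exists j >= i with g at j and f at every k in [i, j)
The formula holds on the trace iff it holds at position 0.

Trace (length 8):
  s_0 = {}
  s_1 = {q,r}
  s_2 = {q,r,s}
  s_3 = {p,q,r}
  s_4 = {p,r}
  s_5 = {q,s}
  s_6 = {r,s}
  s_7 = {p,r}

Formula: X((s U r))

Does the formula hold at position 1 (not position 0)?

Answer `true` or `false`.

Answer: true

Derivation:
s_0={}: X((s U r))=True (s U r)=False s=False r=False
s_1={q,r}: X((s U r))=True (s U r)=True s=False r=True
s_2={q,r,s}: X((s U r))=True (s U r)=True s=True r=True
s_3={p,q,r}: X((s U r))=True (s U r)=True s=False r=True
s_4={p,r}: X((s U r))=True (s U r)=True s=False r=True
s_5={q,s}: X((s U r))=True (s U r)=True s=True r=False
s_6={r,s}: X((s U r))=True (s U r)=True s=True r=True
s_7={p,r}: X((s U r))=False (s U r)=True s=False r=True
Evaluating at position 1: result = True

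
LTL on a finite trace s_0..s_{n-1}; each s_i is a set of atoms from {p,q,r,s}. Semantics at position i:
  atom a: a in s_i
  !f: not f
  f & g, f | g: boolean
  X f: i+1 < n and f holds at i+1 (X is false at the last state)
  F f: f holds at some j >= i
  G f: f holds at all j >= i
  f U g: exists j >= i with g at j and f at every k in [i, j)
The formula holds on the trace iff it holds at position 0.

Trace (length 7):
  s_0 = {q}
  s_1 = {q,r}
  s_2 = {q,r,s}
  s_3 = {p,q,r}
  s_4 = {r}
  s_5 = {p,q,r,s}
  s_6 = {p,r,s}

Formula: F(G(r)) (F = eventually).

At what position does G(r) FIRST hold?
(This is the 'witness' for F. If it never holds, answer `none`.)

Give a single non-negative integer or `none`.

s_0={q}: G(r)=False r=False
s_1={q,r}: G(r)=True r=True
s_2={q,r,s}: G(r)=True r=True
s_3={p,q,r}: G(r)=True r=True
s_4={r}: G(r)=True r=True
s_5={p,q,r,s}: G(r)=True r=True
s_6={p,r,s}: G(r)=True r=True
F(G(r)) holds; first witness at position 1.

Answer: 1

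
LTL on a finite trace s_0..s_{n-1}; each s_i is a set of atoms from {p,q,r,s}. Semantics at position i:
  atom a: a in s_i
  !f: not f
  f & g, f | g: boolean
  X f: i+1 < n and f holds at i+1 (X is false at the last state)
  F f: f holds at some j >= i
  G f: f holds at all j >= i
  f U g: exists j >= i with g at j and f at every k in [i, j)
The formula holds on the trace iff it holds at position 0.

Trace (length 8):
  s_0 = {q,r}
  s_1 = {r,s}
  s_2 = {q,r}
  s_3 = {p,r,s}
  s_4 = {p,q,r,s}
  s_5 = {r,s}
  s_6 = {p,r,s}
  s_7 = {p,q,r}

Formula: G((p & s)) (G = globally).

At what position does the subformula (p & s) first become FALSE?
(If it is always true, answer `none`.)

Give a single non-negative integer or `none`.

Answer: 0

Derivation:
s_0={q,r}: (p & s)=False p=False s=False
s_1={r,s}: (p & s)=False p=False s=True
s_2={q,r}: (p & s)=False p=False s=False
s_3={p,r,s}: (p & s)=True p=True s=True
s_4={p,q,r,s}: (p & s)=True p=True s=True
s_5={r,s}: (p & s)=False p=False s=True
s_6={p,r,s}: (p & s)=True p=True s=True
s_7={p,q,r}: (p & s)=False p=True s=False
G((p & s)) holds globally = False
First violation at position 0.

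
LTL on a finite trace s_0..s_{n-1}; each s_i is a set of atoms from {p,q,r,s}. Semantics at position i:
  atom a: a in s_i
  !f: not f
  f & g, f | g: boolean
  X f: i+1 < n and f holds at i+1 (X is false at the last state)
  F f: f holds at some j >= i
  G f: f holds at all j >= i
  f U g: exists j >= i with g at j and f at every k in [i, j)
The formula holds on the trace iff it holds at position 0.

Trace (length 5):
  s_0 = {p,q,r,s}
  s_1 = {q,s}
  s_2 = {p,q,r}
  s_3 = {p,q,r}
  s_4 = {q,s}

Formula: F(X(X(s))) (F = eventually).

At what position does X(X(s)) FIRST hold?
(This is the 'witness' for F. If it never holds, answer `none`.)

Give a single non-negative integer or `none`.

s_0={p,q,r,s}: X(X(s))=False X(s)=True s=True
s_1={q,s}: X(X(s))=False X(s)=False s=True
s_2={p,q,r}: X(X(s))=True X(s)=False s=False
s_3={p,q,r}: X(X(s))=False X(s)=True s=False
s_4={q,s}: X(X(s))=False X(s)=False s=True
F(X(X(s))) holds; first witness at position 2.

Answer: 2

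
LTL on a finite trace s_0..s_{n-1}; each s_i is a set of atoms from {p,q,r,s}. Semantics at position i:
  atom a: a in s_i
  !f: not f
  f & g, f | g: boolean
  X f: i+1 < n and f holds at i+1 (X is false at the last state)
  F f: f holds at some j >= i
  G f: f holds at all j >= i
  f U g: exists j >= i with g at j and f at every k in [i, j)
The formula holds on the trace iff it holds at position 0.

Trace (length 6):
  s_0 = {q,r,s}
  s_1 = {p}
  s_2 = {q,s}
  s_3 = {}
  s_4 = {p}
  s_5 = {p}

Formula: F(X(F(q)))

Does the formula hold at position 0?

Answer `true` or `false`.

Answer: true

Derivation:
s_0={q,r,s}: F(X(F(q)))=True X(F(q))=True F(q)=True q=True
s_1={p}: F(X(F(q)))=True X(F(q))=True F(q)=True q=False
s_2={q,s}: F(X(F(q)))=False X(F(q))=False F(q)=True q=True
s_3={}: F(X(F(q)))=False X(F(q))=False F(q)=False q=False
s_4={p}: F(X(F(q)))=False X(F(q))=False F(q)=False q=False
s_5={p}: F(X(F(q)))=False X(F(q))=False F(q)=False q=False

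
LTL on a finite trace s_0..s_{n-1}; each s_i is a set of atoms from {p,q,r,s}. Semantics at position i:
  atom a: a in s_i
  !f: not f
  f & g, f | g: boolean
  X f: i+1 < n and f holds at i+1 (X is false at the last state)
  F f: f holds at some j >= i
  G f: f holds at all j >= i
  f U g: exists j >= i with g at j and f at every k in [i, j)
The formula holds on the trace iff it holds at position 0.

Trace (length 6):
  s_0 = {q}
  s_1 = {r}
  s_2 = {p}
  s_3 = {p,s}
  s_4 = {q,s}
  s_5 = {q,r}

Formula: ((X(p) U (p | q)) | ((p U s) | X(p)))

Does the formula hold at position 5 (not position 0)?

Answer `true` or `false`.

s_0={q}: ((X(p) U (p | q)) | ((p U s) | X(p)))=True (X(p) U (p | q))=True X(p)=False p=False (p | q)=True q=True ((p U s) | X(p))=False (p U s)=False s=False
s_1={r}: ((X(p) U (p | q)) | ((p U s) | X(p)))=True (X(p) U (p | q))=True X(p)=True p=False (p | q)=False q=False ((p U s) | X(p))=True (p U s)=False s=False
s_2={p}: ((X(p) U (p | q)) | ((p U s) | X(p)))=True (X(p) U (p | q))=True X(p)=True p=True (p | q)=True q=False ((p U s) | X(p))=True (p U s)=True s=False
s_3={p,s}: ((X(p) U (p | q)) | ((p U s) | X(p)))=True (X(p) U (p | q))=True X(p)=False p=True (p | q)=True q=False ((p U s) | X(p))=True (p U s)=True s=True
s_4={q,s}: ((X(p) U (p | q)) | ((p U s) | X(p)))=True (X(p) U (p | q))=True X(p)=False p=False (p | q)=True q=True ((p U s) | X(p))=True (p U s)=True s=True
s_5={q,r}: ((X(p) U (p | q)) | ((p U s) | X(p)))=True (X(p) U (p | q))=True X(p)=False p=False (p | q)=True q=True ((p U s) | X(p))=False (p U s)=False s=False
Evaluating at position 5: result = True

Answer: true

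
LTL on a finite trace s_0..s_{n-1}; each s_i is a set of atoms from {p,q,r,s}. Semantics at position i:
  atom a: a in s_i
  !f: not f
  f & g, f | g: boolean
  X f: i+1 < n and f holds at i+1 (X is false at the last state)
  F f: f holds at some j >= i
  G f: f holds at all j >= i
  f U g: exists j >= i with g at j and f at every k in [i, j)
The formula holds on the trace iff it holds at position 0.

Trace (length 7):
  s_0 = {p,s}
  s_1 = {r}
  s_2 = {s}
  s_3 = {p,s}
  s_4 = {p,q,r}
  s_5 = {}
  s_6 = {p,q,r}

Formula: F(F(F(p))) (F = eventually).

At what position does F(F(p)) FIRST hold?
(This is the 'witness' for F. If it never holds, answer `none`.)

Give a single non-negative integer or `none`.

Answer: 0

Derivation:
s_0={p,s}: F(F(p))=True F(p)=True p=True
s_1={r}: F(F(p))=True F(p)=True p=False
s_2={s}: F(F(p))=True F(p)=True p=False
s_3={p,s}: F(F(p))=True F(p)=True p=True
s_4={p,q,r}: F(F(p))=True F(p)=True p=True
s_5={}: F(F(p))=True F(p)=True p=False
s_6={p,q,r}: F(F(p))=True F(p)=True p=True
F(F(F(p))) holds; first witness at position 0.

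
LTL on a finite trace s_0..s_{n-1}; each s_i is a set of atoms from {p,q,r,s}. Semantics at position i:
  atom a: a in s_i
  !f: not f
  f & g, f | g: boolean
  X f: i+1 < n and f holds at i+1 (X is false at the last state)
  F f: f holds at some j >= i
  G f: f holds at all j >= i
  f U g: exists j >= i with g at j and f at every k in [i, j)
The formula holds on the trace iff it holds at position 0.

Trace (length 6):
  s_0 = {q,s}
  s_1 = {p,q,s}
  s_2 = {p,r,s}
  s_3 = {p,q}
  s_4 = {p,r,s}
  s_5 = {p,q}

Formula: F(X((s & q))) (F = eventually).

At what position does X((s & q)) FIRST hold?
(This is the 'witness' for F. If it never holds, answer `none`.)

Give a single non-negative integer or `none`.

Answer: 0

Derivation:
s_0={q,s}: X((s & q))=True (s & q)=True s=True q=True
s_1={p,q,s}: X((s & q))=False (s & q)=True s=True q=True
s_2={p,r,s}: X((s & q))=False (s & q)=False s=True q=False
s_3={p,q}: X((s & q))=False (s & q)=False s=False q=True
s_4={p,r,s}: X((s & q))=False (s & q)=False s=True q=False
s_5={p,q}: X((s & q))=False (s & q)=False s=False q=True
F(X((s & q))) holds; first witness at position 0.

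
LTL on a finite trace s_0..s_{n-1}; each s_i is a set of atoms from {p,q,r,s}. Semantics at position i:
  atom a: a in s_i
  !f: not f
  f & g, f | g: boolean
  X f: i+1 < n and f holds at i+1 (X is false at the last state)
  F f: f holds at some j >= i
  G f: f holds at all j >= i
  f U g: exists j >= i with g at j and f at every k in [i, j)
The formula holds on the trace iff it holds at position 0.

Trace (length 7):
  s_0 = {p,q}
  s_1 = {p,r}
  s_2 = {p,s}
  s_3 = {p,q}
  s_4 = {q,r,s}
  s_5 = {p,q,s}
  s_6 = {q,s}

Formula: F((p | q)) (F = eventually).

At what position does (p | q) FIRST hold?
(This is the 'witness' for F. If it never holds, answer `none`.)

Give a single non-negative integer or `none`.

s_0={p,q}: (p | q)=True p=True q=True
s_1={p,r}: (p | q)=True p=True q=False
s_2={p,s}: (p | q)=True p=True q=False
s_3={p,q}: (p | q)=True p=True q=True
s_4={q,r,s}: (p | q)=True p=False q=True
s_5={p,q,s}: (p | q)=True p=True q=True
s_6={q,s}: (p | q)=True p=False q=True
F((p | q)) holds; first witness at position 0.

Answer: 0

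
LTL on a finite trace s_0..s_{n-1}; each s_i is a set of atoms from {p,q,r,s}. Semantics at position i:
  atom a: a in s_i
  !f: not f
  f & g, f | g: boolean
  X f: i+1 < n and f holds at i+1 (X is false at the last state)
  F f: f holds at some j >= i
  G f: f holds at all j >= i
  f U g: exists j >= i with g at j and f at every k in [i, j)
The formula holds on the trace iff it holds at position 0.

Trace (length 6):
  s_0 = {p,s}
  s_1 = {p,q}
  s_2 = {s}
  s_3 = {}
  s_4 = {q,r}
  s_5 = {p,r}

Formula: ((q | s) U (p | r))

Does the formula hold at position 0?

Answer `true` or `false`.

s_0={p,s}: ((q | s) U (p | r))=True (q | s)=True q=False s=True (p | r)=True p=True r=False
s_1={p,q}: ((q | s) U (p | r))=True (q | s)=True q=True s=False (p | r)=True p=True r=False
s_2={s}: ((q | s) U (p | r))=False (q | s)=True q=False s=True (p | r)=False p=False r=False
s_3={}: ((q | s) U (p | r))=False (q | s)=False q=False s=False (p | r)=False p=False r=False
s_4={q,r}: ((q | s) U (p | r))=True (q | s)=True q=True s=False (p | r)=True p=False r=True
s_5={p,r}: ((q | s) U (p | r))=True (q | s)=False q=False s=False (p | r)=True p=True r=True

Answer: true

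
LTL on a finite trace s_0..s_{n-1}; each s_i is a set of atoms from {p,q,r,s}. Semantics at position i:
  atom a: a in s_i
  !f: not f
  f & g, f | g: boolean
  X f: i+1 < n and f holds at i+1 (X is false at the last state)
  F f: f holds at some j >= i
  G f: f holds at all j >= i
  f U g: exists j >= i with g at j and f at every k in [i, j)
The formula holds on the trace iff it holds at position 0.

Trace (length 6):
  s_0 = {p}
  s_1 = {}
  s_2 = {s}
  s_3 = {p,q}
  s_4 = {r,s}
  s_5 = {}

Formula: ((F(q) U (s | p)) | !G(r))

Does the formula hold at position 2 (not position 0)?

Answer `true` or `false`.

s_0={p}: ((F(q) U (s | p)) | !G(r))=True (F(q) U (s | p))=True F(q)=True q=False (s | p)=True s=False p=True !G(r)=True G(r)=False r=False
s_1={}: ((F(q) U (s | p)) | !G(r))=True (F(q) U (s | p))=True F(q)=True q=False (s | p)=False s=False p=False !G(r)=True G(r)=False r=False
s_2={s}: ((F(q) U (s | p)) | !G(r))=True (F(q) U (s | p))=True F(q)=True q=False (s | p)=True s=True p=False !G(r)=True G(r)=False r=False
s_3={p,q}: ((F(q) U (s | p)) | !G(r))=True (F(q) U (s | p))=True F(q)=True q=True (s | p)=True s=False p=True !G(r)=True G(r)=False r=False
s_4={r,s}: ((F(q) U (s | p)) | !G(r))=True (F(q) U (s | p))=True F(q)=False q=False (s | p)=True s=True p=False !G(r)=True G(r)=False r=True
s_5={}: ((F(q) U (s | p)) | !G(r))=True (F(q) U (s | p))=False F(q)=False q=False (s | p)=False s=False p=False !G(r)=True G(r)=False r=False
Evaluating at position 2: result = True

Answer: true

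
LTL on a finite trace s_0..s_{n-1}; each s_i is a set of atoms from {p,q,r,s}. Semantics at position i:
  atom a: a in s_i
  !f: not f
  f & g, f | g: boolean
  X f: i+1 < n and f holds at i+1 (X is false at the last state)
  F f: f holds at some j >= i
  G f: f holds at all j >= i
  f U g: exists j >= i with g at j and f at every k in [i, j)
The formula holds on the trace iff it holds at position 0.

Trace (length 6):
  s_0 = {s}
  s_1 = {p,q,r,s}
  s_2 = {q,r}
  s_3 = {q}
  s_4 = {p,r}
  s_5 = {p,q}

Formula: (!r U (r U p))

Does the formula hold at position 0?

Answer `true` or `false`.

Answer: true

Derivation:
s_0={s}: (!r U (r U p))=True !r=True r=False (r U p)=False p=False
s_1={p,q,r,s}: (!r U (r U p))=True !r=False r=True (r U p)=True p=True
s_2={q,r}: (!r U (r U p))=False !r=False r=True (r U p)=False p=False
s_3={q}: (!r U (r U p))=True !r=True r=False (r U p)=False p=False
s_4={p,r}: (!r U (r U p))=True !r=False r=True (r U p)=True p=True
s_5={p,q}: (!r U (r U p))=True !r=True r=False (r U p)=True p=True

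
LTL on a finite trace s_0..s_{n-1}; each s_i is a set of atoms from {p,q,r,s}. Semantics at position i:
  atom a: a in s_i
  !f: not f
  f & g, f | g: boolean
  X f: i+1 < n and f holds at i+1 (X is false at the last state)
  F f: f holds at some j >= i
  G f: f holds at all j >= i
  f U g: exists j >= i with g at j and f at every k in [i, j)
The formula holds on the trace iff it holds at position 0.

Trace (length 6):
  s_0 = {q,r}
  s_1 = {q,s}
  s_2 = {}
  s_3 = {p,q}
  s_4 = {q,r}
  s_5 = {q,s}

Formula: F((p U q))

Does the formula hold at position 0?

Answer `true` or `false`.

s_0={q,r}: F((p U q))=True (p U q)=True p=False q=True
s_1={q,s}: F((p U q))=True (p U q)=True p=False q=True
s_2={}: F((p U q))=True (p U q)=False p=False q=False
s_3={p,q}: F((p U q))=True (p U q)=True p=True q=True
s_4={q,r}: F((p U q))=True (p U q)=True p=False q=True
s_5={q,s}: F((p U q))=True (p U q)=True p=False q=True

Answer: true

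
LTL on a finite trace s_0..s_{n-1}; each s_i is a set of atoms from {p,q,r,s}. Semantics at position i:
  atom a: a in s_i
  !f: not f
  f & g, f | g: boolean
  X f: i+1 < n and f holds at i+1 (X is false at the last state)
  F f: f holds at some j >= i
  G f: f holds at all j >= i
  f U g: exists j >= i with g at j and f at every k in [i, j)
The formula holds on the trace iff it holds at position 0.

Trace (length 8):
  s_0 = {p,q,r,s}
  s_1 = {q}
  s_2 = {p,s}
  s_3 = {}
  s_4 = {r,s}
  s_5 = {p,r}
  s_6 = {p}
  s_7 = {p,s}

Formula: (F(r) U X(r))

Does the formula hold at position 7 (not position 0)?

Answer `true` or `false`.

s_0={p,q,r,s}: (F(r) U X(r))=True F(r)=True r=True X(r)=False
s_1={q}: (F(r) U X(r))=True F(r)=True r=False X(r)=False
s_2={p,s}: (F(r) U X(r))=True F(r)=True r=False X(r)=False
s_3={}: (F(r) U X(r))=True F(r)=True r=False X(r)=True
s_4={r,s}: (F(r) U X(r))=True F(r)=True r=True X(r)=True
s_5={p,r}: (F(r) U X(r))=False F(r)=True r=True X(r)=False
s_6={p}: (F(r) U X(r))=False F(r)=False r=False X(r)=False
s_7={p,s}: (F(r) U X(r))=False F(r)=False r=False X(r)=False
Evaluating at position 7: result = False

Answer: false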